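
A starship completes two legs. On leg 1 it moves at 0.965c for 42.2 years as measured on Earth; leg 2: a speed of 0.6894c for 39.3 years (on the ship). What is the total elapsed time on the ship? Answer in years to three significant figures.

Leg 1: γ = 1/√(1 − 0.965²) = 1/√0.06878 = 3.813; τ_1 = 42.2/3.813 = 11.07 years.
Leg 2: 39.3 years is already measured on the ship.
Total: 11.07 + 39.30 years.

τ = 50.4 years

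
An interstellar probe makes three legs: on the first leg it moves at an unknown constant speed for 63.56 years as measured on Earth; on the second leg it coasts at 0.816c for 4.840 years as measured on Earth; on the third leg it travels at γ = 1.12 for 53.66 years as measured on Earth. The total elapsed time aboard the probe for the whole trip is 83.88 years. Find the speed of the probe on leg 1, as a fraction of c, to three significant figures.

Leg 1: speed unknown; τ_1 = 63.56/γ_1.
Leg 2: γ = 1/√(1 − 0.816²) = 1/√0.3341 = 1.730; τ_2 = 4.840/1.730 = 2.798 years.
Leg 3: γ = 1.12; τ_3 = 53.66/1.120 = 47.91 years.
Total proper time: τ_1 + 2.798 + 47.91 = 83.88, so τ_1 = 83.88 − 50.71 = 33.17 years.
γ_1 = 63.56/33.17 = 1.916; β = √(1 − 1/γ²) = √0.7276.

β = 0.853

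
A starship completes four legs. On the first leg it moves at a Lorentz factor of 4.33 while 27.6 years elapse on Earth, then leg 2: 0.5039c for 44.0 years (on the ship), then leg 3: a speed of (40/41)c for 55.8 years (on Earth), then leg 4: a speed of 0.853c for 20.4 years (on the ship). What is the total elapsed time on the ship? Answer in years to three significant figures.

Leg 1: γ = 4.33; τ_1 = 27.6/4.330 = 6.374 years.
Leg 2: 44.0 years is already measured on the ship.
Leg 3: γ = 1/√(1 − (40/41)²) = 41/9 ≈ 4.556; τ_3 = 55.8/4.556 = 12.25 years.
Leg 4: 20.4 years is already measured on the ship.
Total: 6.374 + 44.00 + 12.25 + 20.40 years.

τ = 83.0 years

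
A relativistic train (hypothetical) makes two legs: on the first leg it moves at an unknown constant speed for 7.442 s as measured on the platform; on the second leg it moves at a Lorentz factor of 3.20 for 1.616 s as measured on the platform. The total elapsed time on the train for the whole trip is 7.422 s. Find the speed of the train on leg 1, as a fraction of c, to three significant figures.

Leg 1: speed unknown; τ_1 = 7.442/γ_1.
Leg 2: γ = 3.20; τ_2 = 1.616/3.200 = 0.5050 s.
Total proper time: τ_1 + 0.5050 = 7.422, so τ_1 = 7.422 − 0.5050 = 6.917 s.
γ_1 = 7.442/6.917 = 1.076; β = √(1 − 1/γ²) = √0.1361.

β = 0.369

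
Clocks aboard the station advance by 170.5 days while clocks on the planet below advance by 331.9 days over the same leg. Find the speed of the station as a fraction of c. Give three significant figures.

The proper time is measured aboard the station (both events occur at the station's location); Δt is measured on the planet below. γ = Δt/τ = 331.9/170.5 = 1.947.
β = √(1 − 1/γ²) = √(1 − 0.2639) = √0.7361

v = 0.858c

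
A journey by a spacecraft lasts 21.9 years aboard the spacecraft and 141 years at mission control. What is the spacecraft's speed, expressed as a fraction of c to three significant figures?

β = 0.988

The proper time is measured aboard the spacecraft (both events occur at the spacecraft's location); Δt is measured at mission control. γ = Δt/τ = 141/21.9 = 6.438.
β = √(1 − 1/γ²) = √(1 − 0.02412) = √0.9759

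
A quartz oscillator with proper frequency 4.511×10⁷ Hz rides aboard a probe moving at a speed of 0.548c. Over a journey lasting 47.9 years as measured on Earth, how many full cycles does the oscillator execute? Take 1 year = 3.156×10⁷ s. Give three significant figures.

N = 5.70×10¹⁶

γ = 1/√(1 − 0.548²) = 1/√0.6997 = 1.195
The oscillator's own cycle count is N = f × τ where τ is the proper time aboard the probe. τ = Δt/γ = 47.9/1.195 = 40.07 years = 1.265×10⁹ s.
N = 4.511×10⁷ × 1.265×10⁹ = 5.704×10¹⁶.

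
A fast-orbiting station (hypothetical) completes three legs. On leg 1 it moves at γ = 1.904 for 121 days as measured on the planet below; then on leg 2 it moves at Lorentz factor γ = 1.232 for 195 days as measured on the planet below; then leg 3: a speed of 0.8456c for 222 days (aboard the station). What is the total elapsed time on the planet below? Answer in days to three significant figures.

Δt = 732 days

Leg 1: 121 days is already measured on the planet below.
Leg 2: 195 days is already measured on the planet below.
Leg 3: γ = 1/√(1 − 0.8456²) = 1/√0.2850 = 1.873; Δt_3 = 1.873 × 222 = 415.9 days.
Total: 121.0 + 195.0 + 415.9 days.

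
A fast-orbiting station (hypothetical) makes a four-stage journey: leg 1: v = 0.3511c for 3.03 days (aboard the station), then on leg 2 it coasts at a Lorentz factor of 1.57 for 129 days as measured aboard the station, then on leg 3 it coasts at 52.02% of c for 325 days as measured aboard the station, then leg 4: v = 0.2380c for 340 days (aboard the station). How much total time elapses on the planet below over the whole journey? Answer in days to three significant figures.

Leg 1: γ = 1/√(1 − 0.3511²) = 1/√0.8767 = 1.068; Δt_1 = 1.068 × 3.03 = 3.236 days.
Leg 2: γ = 1.57; Δt_2 = 1.570 × 129 = 202.5 days.
Leg 3: β = 0.5202; γ = 1/√(1 − 0.5202²) = 1/√0.7294 = 1.171; Δt_3 = 1.171 × 325 = 380.5 days.
Leg 4: γ = 1/√(1 − 0.2380²) = 1/√0.9434 = 1.030; Δt_4 = 1.030 × 340 = 350.1 days.
Total: 3.236 + 202.5 + 380.5 + 350.1 days.

Δt = 936 days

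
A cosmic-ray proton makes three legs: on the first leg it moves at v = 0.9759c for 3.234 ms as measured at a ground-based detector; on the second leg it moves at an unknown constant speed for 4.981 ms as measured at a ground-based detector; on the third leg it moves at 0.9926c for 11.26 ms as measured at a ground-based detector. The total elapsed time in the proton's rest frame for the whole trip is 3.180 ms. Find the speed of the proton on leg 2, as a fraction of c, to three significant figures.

Leg 1: γ = 1/√(1 − 0.9759²) = 1/√0.04762 = 4.583; τ_1 = 3.234/4.583 = 0.7057 ms.
Leg 2: speed unknown; τ_2 = 4.981/γ_2.
Leg 3: γ = 1/√(1 − 0.9926²) = 1/√0.01475 = 8.235; τ_3 = 11.26/8.235 = 1.367 ms.
Total proper time: 0.7057 + τ_2 + 1.367 = 3.180, so τ_2 = 3.180 − 2.073 = 1.107 ms.
γ_2 = 4.981/1.107 = 4.500; β = √(1 − 1/γ²) = √0.9506.

β = 0.975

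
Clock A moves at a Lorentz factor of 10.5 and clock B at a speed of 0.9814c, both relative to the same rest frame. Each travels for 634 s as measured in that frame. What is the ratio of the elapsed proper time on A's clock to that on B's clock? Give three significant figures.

A: γ = 10.5. B: γ = 1/√(1 − 0.9814²) = 1/√0.03685 = 5.209.
τ_A/τ_B = γ_B/γ_A = 5.209/10.50 = 0.4961, so τ_A/τ_B = 0.4961.

τ_A/τ_B = 0.496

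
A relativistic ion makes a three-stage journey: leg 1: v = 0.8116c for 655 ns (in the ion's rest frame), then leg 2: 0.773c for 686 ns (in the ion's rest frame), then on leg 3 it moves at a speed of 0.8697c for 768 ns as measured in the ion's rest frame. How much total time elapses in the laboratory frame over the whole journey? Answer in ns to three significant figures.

Leg 1: γ = 1/√(1 − 0.8116²) = 1/√0.3413 = 1.712; Δt_1 = 1.712 × 655 = 1121 ns.
Leg 2: γ = 1/√(1 − 0.773²) = 1/√0.4025 = 1.576; Δt_2 = 1.576 × 686 = 1081 ns.
Leg 3: γ = 1/√(1 − 0.8697²) = 1/√0.2436 = 2.026; Δt_3 = 2.026 × 768 = 1556 ns.
Total: 1121 + 1081 + 1556 ns.

Δt = 3760 ns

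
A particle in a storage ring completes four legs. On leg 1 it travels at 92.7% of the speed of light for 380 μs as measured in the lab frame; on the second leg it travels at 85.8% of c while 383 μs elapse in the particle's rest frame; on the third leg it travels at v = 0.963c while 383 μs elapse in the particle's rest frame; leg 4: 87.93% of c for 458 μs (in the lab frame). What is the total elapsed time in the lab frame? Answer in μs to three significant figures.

Δt = 3000 μs

Leg 1: 380 μs is already measured in the lab frame.
Leg 2: β = 0.858; γ = 1/√(1 − 0.858²) = 1/√0.2638 = 1.947; Δt_2 = 1.947 × 383 = 745.6 μs.
Leg 3: γ = 1/√(1 − 0.963²) = 1/√0.07263 = 3.711; Δt_3 = 3.711 × 383 = 1421 μs.
Leg 4: 458 μs is already measured in the lab frame.
Total: 380.0 + 745.6 + 1421 + 458.0 μs.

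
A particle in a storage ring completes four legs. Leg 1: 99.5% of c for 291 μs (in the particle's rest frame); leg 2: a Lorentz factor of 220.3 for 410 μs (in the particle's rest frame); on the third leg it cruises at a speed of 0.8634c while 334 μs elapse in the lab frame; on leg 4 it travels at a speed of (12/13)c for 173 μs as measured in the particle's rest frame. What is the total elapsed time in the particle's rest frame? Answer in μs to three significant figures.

τ = 1040 μs

Leg 1: 291 μs is already measured in the particle's rest frame.
Leg 2: 410 μs is already measured in the particle's rest frame.
Leg 3: γ = 1/√(1 − 0.8634²) = 1/√0.2545 = 1.982; τ_3 = 334/1.982 = 168.5 μs.
Leg 4: 173 μs is already measured in the particle's rest frame.
Total: 291.0 + 410.0 + 168.5 + 173.0 μs.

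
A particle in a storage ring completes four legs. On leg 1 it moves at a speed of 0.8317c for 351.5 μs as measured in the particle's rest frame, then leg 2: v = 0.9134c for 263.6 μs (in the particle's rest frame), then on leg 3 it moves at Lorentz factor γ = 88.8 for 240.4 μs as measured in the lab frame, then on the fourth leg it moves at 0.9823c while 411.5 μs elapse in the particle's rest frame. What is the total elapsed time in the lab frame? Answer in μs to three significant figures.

Δt = 3720 μs

Leg 1: γ = 1/√(1 − 0.8317²) = 1/√0.3083 = 1.801; Δt_1 = 1.801 × 351.5 = 633.1 μs.
Leg 2: γ = 1/√(1 − 0.9134²) = 1/√0.1657 = 2.457; Δt_2 = 2.457 × 263.6 = 647.6 μs.
Leg 3: 240.4 μs is already measured in the lab frame.
Leg 4: γ = 1/√(1 − 0.9823²) = 1/√0.03509 = 5.339; Δt_4 = 5.339 × 411.5 = 2197 μs.
Total: 633.1 + 647.6 + 240.4 + 2197 μs.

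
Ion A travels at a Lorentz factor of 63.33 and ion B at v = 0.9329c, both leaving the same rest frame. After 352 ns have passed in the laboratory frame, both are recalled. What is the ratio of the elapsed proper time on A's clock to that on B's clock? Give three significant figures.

τ_A/τ_B = 0.0438

A: γ = 63.33. B: γ = 1/√(1 − 0.9329²) = 1/√0.1297 = 2.777.
τ_A/τ_B = γ_B/γ_A = 2.777/63.33 = 0.04385, so τ_A/τ_B = 0.04385.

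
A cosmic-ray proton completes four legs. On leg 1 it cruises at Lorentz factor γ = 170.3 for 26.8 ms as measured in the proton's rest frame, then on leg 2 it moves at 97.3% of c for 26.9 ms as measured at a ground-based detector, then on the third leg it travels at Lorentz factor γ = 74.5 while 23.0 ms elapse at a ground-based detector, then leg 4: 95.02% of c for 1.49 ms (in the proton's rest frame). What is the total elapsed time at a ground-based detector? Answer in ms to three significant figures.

Leg 1: γ = 170.3; Δt_1 = 170.3 × 26.8 = 4564 ms.
Leg 2: 26.9 ms is already measured at a ground-based detector.
Leg 3: 23.0 ms is already measured at a ground-based detector.
Leg 4: β = 0.9502; γ = 1/√(1 − 0.9502²) = 1/√0.09712 = 3.209; Δt_4 = 3.209 × 1.49 = 4.781 ms.
Total: 4564 + 26.90 + 23.00 + 4.781 ms.

Δt = 4620 ms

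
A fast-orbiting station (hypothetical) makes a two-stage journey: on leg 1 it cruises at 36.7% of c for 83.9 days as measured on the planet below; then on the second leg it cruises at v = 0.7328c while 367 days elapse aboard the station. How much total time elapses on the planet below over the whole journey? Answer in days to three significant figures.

Leg 1: 83.9 days is already measured on the planet below.
Leg 2: γ = 1/√(1 − 0.7328²) = 1/√0.4630 = 1.470; Δt_2 = 1.470 × 367 = 539.4 days.
Total: 83.90 + 539.4 days.

Δt = 623 days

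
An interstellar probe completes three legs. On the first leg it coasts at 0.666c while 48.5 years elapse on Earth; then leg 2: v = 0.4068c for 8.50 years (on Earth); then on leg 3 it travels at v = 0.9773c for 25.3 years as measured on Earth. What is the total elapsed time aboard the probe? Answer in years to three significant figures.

Leg 1: γ = 1/√(1 − 0.666²) = 1/√0.5564 = 1.341; τ_1 = 48.5/1.341 = 36.18 years.
Leg 2: γ = 1/√(1 − 0.4068²) = 1/√0.8345 = 1.095; τ_2 = 8.50/1.095 = 7.765 years.
Leg 3: γ = 1/√(1 − 0.9773²) = 1/√0.04488 = 4.720; τ_3 = 25.3/4.720 = 5.360 years.
Total: 36.18 + 7.765 + 5.360 years.

τ = 49.3 years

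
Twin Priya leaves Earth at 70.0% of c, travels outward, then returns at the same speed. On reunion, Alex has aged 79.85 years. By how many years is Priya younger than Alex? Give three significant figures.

Δt − τ = 22.8 years

β = 0.700; γ = 1/√(1 − 0.700²) = 1/√0.5100 = 1.400
Priya's elapsed proper time: τ = 79.85/1.400 = 57.02 years.
Age gap = Δt − τ = 79.85 − 57.02 years.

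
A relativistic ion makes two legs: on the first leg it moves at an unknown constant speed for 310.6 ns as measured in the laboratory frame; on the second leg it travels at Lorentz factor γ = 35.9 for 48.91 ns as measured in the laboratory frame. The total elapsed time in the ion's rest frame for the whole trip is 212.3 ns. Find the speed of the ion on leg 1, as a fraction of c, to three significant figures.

Leg 1: speed unknown; τ_1 = 310.6/γ_1.
Leg 2: γ = 35.9; τ_2 = 48.91/35.90 = 1.362 ns.
Total proper time: τ_1 + 1.362 = 212.3, so τ_1 = 212.3 − 1.362 = 210.9 ns.
γ_1 = 310.6/210.9 = 1.472; β = √(1 − 1/γ²) = √0.5388.

β = 0.734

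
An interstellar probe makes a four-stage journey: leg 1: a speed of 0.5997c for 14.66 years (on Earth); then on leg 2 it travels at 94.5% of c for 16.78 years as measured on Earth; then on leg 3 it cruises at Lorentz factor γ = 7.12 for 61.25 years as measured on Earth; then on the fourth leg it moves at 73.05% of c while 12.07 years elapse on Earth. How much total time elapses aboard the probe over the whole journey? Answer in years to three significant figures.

τ = 34.1 years

Leg 1: γ = 1/√(1 − 0.5997²) = 1/√0.6404 = 1.250; τ_1 = 14.66/1.250 = 11.73 years.
Leg 2: β = 0.945; γ = 1/√(1 − 0.945²) = 1/√0.1070 = 3.057; τ_2 = 16.78/3.057 = 5.488 years.
Leg 3: γ = 7.12; τ_3 = 61.25/7.120 = 8.603 years.
Leg 4: β = 0.7305; γ = 1/√(1 − 0.7305²) = 1/√0.4664 = 1.464; τ_4 = 12.07/1.464 = 8.243 years.
Total: 11.73 + 5.488 + 8.603 + 8.243 years.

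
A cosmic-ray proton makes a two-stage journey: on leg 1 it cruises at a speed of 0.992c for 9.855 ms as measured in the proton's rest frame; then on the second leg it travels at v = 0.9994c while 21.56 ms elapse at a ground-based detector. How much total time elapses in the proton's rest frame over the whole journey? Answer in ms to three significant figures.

τ = 10.6 ms

Leg 1: 9.855 ms is already measured in the proton's rest frame.
Leg 2: γ = 1/√(1 − 0.9994²) = 1/√0.001200 = 28.87; τ_2 = 21.56/28.87 = 0.7467 ms.
Total: 9.855 + 0.7467 ms.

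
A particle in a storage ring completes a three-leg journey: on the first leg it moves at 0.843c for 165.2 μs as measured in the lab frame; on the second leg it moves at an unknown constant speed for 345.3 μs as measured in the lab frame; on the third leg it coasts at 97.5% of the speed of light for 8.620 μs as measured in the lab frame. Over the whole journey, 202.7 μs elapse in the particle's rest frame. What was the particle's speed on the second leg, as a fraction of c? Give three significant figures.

β = 0.946

Leg 1: γ = 1/√(1 − 0.843²) = 1/√0.2894 = 1.859; τ_1 = 165.2/1.859 = 88.86 μs.
Leg 2: speed unknown; τ_2 = 345.3/γ_2.
Leg 3: β = 0.975; γ = 1/√(1 − 0.975²) = 1/√0.04938 = 4.500; τ_3 = 8.620/4.500 = 1.915 μs.
Total proper time: 88.86 + τ_2 + 1.915 = 202.7, so τ_2 = 202.7 − 90.78 = 111.9 μs.
γ_2 = 345.3/111.9 = 3.085; β = √(1 − 1/γ²) = √0.8949.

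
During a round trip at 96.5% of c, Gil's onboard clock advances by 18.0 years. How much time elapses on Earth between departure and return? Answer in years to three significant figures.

Δt = 68.6 years

β = 0.965; γ = 1/√(1 − 0.965²) = 1/√0.06878 = 3.813
Earth-frame duration is the dilated interval: Δt = γτ = 3.813 × 18.0 years.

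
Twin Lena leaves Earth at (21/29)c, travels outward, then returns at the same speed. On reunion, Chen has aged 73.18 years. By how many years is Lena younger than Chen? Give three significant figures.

Δt − τ = 22.7 years

γ = 1/√(1 − (21/29)²) = 29/20 = 1.450
Lena's elapsed proper time: τ = 73.18/1.450 = 50.47 years.
Age gap = Δt − τ = 73.18 − 50.47 years.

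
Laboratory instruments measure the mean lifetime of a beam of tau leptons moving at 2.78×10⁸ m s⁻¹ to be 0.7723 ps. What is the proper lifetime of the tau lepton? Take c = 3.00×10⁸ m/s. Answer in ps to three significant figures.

β = 2.78×10⁸/3.00×10⁸ = 0.9267; γ = 1/√(1 − 0.9267²) = 2.660
The lab-frame lifetime is the dilated interval; the proper lifetime is τ₀ = Δt/γ = 0.7723/2.660 ps.

τ₀ = 0.290 ps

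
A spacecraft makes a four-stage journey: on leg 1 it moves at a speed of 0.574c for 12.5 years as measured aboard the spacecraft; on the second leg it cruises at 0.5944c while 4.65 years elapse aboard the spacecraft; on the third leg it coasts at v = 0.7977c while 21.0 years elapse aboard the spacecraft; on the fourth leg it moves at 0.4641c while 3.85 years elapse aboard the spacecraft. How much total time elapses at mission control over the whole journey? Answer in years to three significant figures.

Δt = 60.2 years

Leg 1: γ = 1/√(1 − 0.574²) = 1/√0.6705 = 1.221; Δt_1 = 1.221 × 12.5 = 15.27 years.
Leg 2: γ = 1/√(1 − 0.5944²) = 1/√0.6467 = 1.244; Δt_2 = 1.244 × 4.65 = 5.782 years.
Leg 3: γ = 1/√(1 − 0.7977²) = 1/√0.3637 = 1.658; Δt_3 = 1.658 × 21.0 = 34.82 years.
Leg 4: γ = 1/√(1 − 0.4641²) = 1/√0.7846 = 1.129; Δt_4 = 1.129 × 3.85 = 4.346 years.
Total: 15.27 + 5.782 + 34.82 + 4.346 years.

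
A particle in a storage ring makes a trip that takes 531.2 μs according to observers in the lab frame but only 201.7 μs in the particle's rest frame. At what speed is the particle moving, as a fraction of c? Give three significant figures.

The proper time is measured in the particle's rest frame (both events occur at the particle's location); Δt is measured in the lab frame. γ = Δt/τ = 531.2/201.7 = 2.634.
β = √(1 − 1/γ²) = √(1 − 0.1442) = √0.8558

β = 0.925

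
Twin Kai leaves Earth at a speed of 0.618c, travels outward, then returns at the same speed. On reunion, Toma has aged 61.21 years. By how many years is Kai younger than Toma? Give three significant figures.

Δt − τ = 13.1 years

γ = 1/√(1 − 0.618²) = 1/√0.6181 = 1.272
Kai's elapsed proper time: τ = 61.21/1.272 = 48.12 years.
Age gap = Δt − τ = 61.21 − 48.12 years.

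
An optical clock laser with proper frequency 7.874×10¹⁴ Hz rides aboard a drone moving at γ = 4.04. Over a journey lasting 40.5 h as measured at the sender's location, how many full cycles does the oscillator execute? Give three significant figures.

γ = 4.04
The oscillator's own cycle count is N = f × τ where τ is the proper time aboard the drone. τ = Δt/γ = 40.5/4.040 = 10.02 h = 3.609×10⁴ s.
N = 7.874×10¹⁴ × 3.609×10⁴ = 2.842×10¹⁹.

N = 2.84×10¹⁹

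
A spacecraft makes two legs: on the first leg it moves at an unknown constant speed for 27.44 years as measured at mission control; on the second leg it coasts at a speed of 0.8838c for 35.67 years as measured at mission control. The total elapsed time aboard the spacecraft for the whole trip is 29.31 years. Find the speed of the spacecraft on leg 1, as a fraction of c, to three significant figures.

Leg 1: speed unknown; τ_1 = 27.44/γ_1.
Leg 2: γ = 1/√(1 − 0.8838²) = 1/√0.2189 = 2.137; τ_2 = 35.67/2.137 = 16.69 years.
Total proper time: τ_1 + 16.69 = 29.31, so τ_1 = 29.31 − 16.69 = 12.62 years.
γ_1 = 27.44/12.62 = 2.174; β = √(1 − 1/γ²) = √0.7884.

β = 0.888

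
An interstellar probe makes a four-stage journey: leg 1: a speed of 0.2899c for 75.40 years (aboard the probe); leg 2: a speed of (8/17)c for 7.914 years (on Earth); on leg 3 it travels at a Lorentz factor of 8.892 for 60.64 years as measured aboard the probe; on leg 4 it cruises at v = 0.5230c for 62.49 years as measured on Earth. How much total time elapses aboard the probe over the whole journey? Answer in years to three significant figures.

τ = 196 years

Leg 1: 75.40 years is already measured aboard the probe.
Leg 2: γ = 1/√(1 − (8/17)²) = 17/15 ≈ 1.133; τ_2 = 7.914/1.133 = 6.983 years.
Leg 3: 60.64 years is already measured aboard the probe.
Leg 4: γ = 1/√(1 − 0.5230²) = 1/√0.7265 = 1.173; τ_4 = 62.49/1.173 = 53.26 years.
Total: 75.40 + 6.983 + 60.64 + 53.26 years.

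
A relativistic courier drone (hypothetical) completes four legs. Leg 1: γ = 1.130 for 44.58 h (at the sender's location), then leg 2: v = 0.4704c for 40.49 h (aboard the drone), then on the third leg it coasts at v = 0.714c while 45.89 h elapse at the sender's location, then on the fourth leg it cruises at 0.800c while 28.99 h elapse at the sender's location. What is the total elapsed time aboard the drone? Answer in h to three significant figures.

τ = 129 h

Leg 1: γ = 1.130; τ_1 = 44.58/1.130 = 39.45 h.
Leg 2: 40.49 h is already measured aboard the drone.
Leg 3: γ = 1/√(1 − 0.714²) = 1/√0.4902 = 1.428; τ_3 = 45.89/1.428 = 32.13 h.
Leg 4: γ = 1/√(1 − 0.800²) = 5/3 ≈ 1.667; τ_4 = 28.99/1.667 = 17.39 h.
Total: 39.45 + 40.49 + 32.13 + 17.39 h.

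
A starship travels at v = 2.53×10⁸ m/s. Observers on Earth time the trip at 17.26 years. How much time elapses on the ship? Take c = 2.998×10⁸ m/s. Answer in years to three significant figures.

τ = 9.26 years

β = 2.53×10⁸/2.998×10⁸ = 0.8439; γ = 1/√(1 − 0.8439²) = 1.864
The interval measured on Earth is the dilated one; the clock on the ship measures the proper time τ = Δt/γ = 17.26/1.864 years.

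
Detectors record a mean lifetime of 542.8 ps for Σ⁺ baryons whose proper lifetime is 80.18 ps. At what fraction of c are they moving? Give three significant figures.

v = 0.989c

γ = Δt/τ₀ = 542.8/80.18 = 6.770
β = √(1 − 1/γ²) = √(1 − 0.02182) = √0.9782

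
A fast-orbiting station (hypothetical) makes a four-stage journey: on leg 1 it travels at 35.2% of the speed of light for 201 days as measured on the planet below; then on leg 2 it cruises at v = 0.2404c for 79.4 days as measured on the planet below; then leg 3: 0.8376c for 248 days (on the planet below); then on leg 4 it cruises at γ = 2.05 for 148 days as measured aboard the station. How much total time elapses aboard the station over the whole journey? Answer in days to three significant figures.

τ = 549 days

Leg 1: β = 0.352; γ = 1/√(1 − 0.352²) = 1/√0.8761 = 1.068; τ_1 = 201/1.068 = 188.1 days.
Leg 2: γ = 1/√(1 − 0.2404²) = 1/√0.9422 = 1.030; τ_2 = 79.4/1.030 = 77.07 days.
Leg 3: γ = 1/√(1 − 0.8376²) = 1/√0.2984 = 1.831; τ_3 = 248/1.831 = 135.5 days.
Leg 4: 148 days is already measured aboard the station.
Total: 188.1 + 77.07 + 135.5 + 148.0 days.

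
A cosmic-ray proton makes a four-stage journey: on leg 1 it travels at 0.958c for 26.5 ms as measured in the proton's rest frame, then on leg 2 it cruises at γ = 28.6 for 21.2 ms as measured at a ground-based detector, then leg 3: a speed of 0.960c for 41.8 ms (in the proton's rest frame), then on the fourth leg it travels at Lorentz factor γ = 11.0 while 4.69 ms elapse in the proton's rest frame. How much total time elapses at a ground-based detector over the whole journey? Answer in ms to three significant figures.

Δt = 314 ms

Leg 1: γ = 1/√(1 − 0.958²) = 1/√0.08224 = 3.487; Δt_1 = 3.487 × 26.5 = 92.41 ms.
Leg 2: 21.2 ms is already measured at a ground-based detector.
Leg 3: γ = 1/√(1 − 0.960²) = 1/√0.07840 = 3.571; Δt_3 = 3.571 × 41.8 = 149.3 ms.
Leg 4: γ = 11.0; Δt_4 = 11.00 × 4.69 = 51.59 ms.
Total: 92.41 + 21.20 + 149.3 + 51.59 ms.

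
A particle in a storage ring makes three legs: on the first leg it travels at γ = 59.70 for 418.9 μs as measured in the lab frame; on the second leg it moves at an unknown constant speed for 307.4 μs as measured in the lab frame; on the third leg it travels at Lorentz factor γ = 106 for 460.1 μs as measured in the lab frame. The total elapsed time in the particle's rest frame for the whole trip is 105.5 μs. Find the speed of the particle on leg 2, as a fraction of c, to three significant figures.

Leg 1: γ = 59.70; τ_1 = 418.9/59.70 = 7.017 μs.
Leg 2: speed unknown; τ_2 = 307.4/γ_2.
Leg 3: γ = 106; τ_3 = 460.1/106.0 = 4.341 μs.
Total proper time: 7.017 + τ_2 + 4.341 = 105.5, so τ_2 = 105.5 − 11.36 = 94.14 μs.
γ_2 = 307.4/94.14 = 3.265; β = √(1 − 1/γ²) = √0.9062.

β = 0.952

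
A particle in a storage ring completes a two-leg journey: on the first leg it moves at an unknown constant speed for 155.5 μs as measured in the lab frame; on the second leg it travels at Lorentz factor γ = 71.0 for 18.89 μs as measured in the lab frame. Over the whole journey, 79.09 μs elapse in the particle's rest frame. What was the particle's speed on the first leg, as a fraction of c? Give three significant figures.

Leg 1: speed unknown; τ_1 = 155.5/γ_1.
Leg 2: γ = 71.0; τ_2 = 18.89/71.00 = 0.2661 μs.
Total proper time: τ_1 + 0.2661 = 79.09, so τ_1 = 79.09 − 0.2661 = 78.82 μs.
γ_1 = 155.5/78.82 = 1.973; β = √(1 − 1/γ²) = √0.7430.

β = 0.862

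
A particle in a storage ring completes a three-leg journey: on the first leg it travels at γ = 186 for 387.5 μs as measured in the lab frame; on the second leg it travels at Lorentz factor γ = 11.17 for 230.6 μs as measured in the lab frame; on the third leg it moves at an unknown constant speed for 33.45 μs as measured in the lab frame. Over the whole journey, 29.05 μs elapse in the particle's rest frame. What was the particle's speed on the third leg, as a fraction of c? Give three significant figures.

Leg 1: γ = 186; τ_1 = 387.5/186.0 = 2.083 μs.
Leg 2: γ = 11.17; τ_2 = 230.6/11.17 = 20.64 μs.
Leg 3: speed unknown; τ_3 = 33.45/γ_3.
Total proper time: 2.083 + 20.64 + τ_3 = 29.05, so τ_3 = 29.05 − 22.73 = 6.322 μs.
γ_3 = 33.45/6.322 = 5.291; β = √(1 − 1/γ²) = √0.9643.

β = 0.982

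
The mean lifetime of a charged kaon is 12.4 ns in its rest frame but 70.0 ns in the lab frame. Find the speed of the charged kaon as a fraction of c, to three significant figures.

γ = Δt/τ₀ = 70.0/12.4 = 5.645
β = √(1 − 1/γ²) = √(1 − 0.03138) = √0.9686

β = 0.984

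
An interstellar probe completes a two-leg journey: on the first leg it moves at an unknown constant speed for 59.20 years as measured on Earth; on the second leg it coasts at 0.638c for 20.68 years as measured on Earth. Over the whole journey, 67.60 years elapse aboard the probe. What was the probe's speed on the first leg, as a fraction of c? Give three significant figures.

β = 0.488

Leg 1: speed unknown; τ_1 = 59.20/γ_1.
Leg 2: γ = 1/√(1 − 0.638²) = 1/√0.5930 = 1.299; τ_2 = 20.68/1.299 = 15.92 years.
Total proper time: τ_1 + 15.92 = 67.60, so τ_1 = 67.60 − 15.92 = 51.68 years.
γ_1 = 59.20/51.68 = 1.146; β = √(1 − 1/γ²) = √0.2380.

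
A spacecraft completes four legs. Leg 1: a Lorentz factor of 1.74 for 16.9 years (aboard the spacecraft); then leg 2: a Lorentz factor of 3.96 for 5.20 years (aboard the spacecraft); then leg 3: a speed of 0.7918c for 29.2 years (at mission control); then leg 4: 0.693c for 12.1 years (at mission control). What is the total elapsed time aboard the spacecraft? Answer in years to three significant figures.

τ = 48.7 years

Leg 1: 16.9 years is already measured aboard the spacecraft.
Leg 2: 5.20 years is already measured aboard the spacecraft.
Leg 3: γ = 1/√(1 − 0.7918²) = 1/√0.3731 = 1.637; τ_3 = 29.2/1.637 = 17.83 years.
Leg 4: γ = 1/√(1 − 0.693²) = 1/√0.5198 = 1.387; τ_4 = 12.1/1.387 = 8.723 years.
Total: 16.90 + 5.200 + 17.83 + 8.723 years.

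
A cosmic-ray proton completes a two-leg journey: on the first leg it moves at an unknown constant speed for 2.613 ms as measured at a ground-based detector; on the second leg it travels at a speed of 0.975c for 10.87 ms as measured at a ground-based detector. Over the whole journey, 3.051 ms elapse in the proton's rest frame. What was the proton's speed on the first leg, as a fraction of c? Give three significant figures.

β = 0.970

Leg 1: speed unknown; τ_1 = 2.613/γ_1.
Leg 2: γ = 1/√(1 − 0.975²) = 1/√0.04938 = 4.500; τ_2 = 10.87/4.500 = 2.415 ms.
Total proper time: τ_1 + 2.415 = 3.051, so τ_1 = 3.051 − 2.415 = 0.6356 ms.
γ_1 = 2.613/0.6356 = 4.111; β = √(1 − 1/γ²) = √0.9408.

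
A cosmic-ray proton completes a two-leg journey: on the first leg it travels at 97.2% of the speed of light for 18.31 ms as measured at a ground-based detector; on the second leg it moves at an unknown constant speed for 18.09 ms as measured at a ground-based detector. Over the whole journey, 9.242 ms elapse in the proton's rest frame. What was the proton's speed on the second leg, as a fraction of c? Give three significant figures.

β = 0.962

Leg 1: β = 0.972; γ = 1/√(1 − 0.972²) = 1/√0.05522 = 4.256; τ_1 = 18.31/4.256 = 4.302 ms.
Leg 2: speed unknown; τ_2 = 18.09/γ_2.
Total proper time: 4.302 + τ_2 = 9.242, so τ_2 = 9.242 − 4.302 = 4.940 ms.
γ_2 = 18.09/4.940 = 3.662; β = √(1 − 1/γ²) = √0.9254.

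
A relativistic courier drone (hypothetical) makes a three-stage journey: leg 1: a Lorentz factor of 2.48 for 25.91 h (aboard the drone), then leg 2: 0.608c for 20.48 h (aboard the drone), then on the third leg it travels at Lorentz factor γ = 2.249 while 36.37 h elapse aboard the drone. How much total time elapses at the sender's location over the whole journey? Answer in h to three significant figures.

Δt = 172 h

Leg 1: γ = 2.48; Δt_1 = 2.480 × 25.91 = 64.26 h.
Leg 2: γ = 1/√(1 − 0.608²) = 1/√0.6303 = 1.260; Δt_2 = 1.260 × 20.48 = 25.80 h.
Leg 3: γ = 2.249; Δt_3 = 2.249 × 36.37 = 81.80 h.
Total: 64.26 + 25.80 + 81.80 h.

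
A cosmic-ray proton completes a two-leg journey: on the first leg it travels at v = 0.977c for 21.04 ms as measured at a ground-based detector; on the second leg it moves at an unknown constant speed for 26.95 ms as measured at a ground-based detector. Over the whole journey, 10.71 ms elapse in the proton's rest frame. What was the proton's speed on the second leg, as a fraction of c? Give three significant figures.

Leg 1: γ = 1/√(1 − 0.977²) = 1/√0.04547 = 4.690; τ_1 = 21.04/4.690 = 4.487 ms.
Leg 2: speed unknown; τ_2 = 26.95/γ_2.
Total proper time: 4.487 + τ_2 = 10.71, so τ_2 = 10.71 − 4.487 = 6.223 ms.
γ_2 = 26.95/6.223 = 4.330; β = √(1 − 1/γ²) = √0.9467.

β = 0.973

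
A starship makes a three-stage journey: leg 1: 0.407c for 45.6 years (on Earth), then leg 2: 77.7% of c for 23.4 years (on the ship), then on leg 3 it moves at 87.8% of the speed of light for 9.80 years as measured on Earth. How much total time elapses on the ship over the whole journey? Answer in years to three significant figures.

Leg 1: γ = 1/√(1 − 0.407²) = 1/√0.8344 = 1.095; τ_1 = 45.6/1.095 = 41.65 years.
Leg 2: 23.4 years is already measured on the ship.
Leg 3: β = 0.878; γ = 1/√(1 − 0.878²) = 1/√0.2291 = 2.089; τ_3 = 9.80/2.089 = 4.691 years.
Total: 41.65 + 23.40 + 4.691 years.

τ = 69.7 years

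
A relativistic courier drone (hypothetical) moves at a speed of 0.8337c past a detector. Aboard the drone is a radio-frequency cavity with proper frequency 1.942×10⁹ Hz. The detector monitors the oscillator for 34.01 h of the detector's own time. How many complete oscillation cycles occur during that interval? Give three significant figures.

N = 1.31×10¹⁴

γ = 1/√(1 − 0.8337²) = 1/√0.3049 = 1.811
During 34.01 h of lab time, the oscillator's proper time advances by τ = Δt/γ = 34.01/1.811 = 18.78 h = 6.761×10⁴ s.
N = f × τ = 1.942×10⁹ × 6.761×10⁴ = 1.313×10¹⁴.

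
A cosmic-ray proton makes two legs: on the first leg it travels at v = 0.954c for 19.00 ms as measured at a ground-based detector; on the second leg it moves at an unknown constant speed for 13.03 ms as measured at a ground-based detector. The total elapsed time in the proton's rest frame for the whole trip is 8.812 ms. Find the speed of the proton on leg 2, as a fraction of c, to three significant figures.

Leg 1: γ = 1/√(1 − 0.954²) = 1/√0.08988 = 3.335; τ_1 = 19.00/3.335 = 5.696 ms.
Leg 2: speed unknown; τ_2 = 13.03/γ_2.
Total proper time: 5.696 + τ_2 = 8.812, so τ_2 = 8.812 − 5.696 = 3.116 ms.
γ_2 = 13.03/3.116 = 4.182; β = √(1 − 1/γ²) = √0.9428.

β = 0.971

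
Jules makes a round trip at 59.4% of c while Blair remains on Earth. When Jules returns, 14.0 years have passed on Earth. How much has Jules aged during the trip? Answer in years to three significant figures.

β = 0.594; γ = 1/√(1 − 0.594²) = 1/√0.6472 = 1.243
Jules's clock measures proper time along the trip: τ = Δt/γ = 14.0/1.243 years.

τ = 11.3 years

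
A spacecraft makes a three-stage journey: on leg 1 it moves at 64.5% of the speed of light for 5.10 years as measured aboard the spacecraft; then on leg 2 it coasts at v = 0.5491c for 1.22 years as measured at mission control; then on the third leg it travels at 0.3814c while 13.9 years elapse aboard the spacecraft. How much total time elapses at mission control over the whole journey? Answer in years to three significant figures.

Leg 1: β = 0.645; γ = 1/√(1 − 0.645²) = 1/√0.5840 = 1.309; Δt_1 = 1.309 × 5.10 = 6.674 years.
Leg 2: 1.22 years is already measured at mission control.
Leg 3: γ = 1/√(1 − 0.3814²) = 1/√0.8545 = 1.082; Δt_3 = 1.082 × 13.9 = 15.04 years.
Total: 6.674 + 1.220 + 15.04 years.

Δt = 22.9 years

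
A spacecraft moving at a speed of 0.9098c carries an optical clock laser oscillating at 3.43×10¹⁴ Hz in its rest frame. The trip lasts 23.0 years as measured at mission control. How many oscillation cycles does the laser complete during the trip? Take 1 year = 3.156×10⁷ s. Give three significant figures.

N = 1.03×10²³

γ = 1/√(1 − 0.9098²) = 1/√0.1723 = 2.409
The oscillator's own cycle count is N = f × τ where τ is the proper time aboard the spacecraft. τ = Δt/γ = 23.0/2.409 = 9.546 years = 3.013×10⁸ s.
N = 3.43×10¹⁴ × 3.013×10⁸ = 1.033×10²³.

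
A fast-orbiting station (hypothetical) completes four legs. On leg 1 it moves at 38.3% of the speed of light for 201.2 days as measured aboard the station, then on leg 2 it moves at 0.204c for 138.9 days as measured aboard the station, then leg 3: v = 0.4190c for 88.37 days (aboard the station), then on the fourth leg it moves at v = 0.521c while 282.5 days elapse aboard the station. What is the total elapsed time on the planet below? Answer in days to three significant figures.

Δt = 788 days

Leg 1: β = 0.383; γ = 1/√(1 − 0.383²) = 1/√0.8533 = 1.083; Δt_1 = 1.083 × 201.2 = 217.8 days.
Leg 2: γ = 1/√(1 − 0.204²) = 1/√0.9584 = 1.021; Δt_2 = 1.021 × 138.9 = 141.9 days.
Leg 3: γ = 1/√(1 − 0.4190²) = 1/√0.8244 = 1.101; Δt_3 = 1.101 × 88.37 = 97.33 days.
Leg 4: γ = 1/√(1 − 0.521²) = 1/√0.7286 = 1.172; Δt_4 = 1.172 × 282.5 = 331.0 days.
Total: 217.8 + 141.9 + 97.33 + 331.0 days.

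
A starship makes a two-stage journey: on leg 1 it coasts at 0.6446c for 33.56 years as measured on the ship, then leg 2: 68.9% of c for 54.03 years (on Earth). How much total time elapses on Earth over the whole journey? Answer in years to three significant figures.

Δt = 97.9 years

Leg 1: γ = 1/√(1 − 0.6446²) = 1/√0.5845 = 1.308; Δt_1 = 1.308 × 33.56 = 43.90 years.
Leg 2: 54.03 years is already measured on Earth.
Total: 43.90 + 54.03 years.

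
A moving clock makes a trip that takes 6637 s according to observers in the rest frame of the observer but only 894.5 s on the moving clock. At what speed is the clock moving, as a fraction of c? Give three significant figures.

β = 0.991

The proper time is measured on the moving clock (both events occur at the clock's location); Δt is measured in the rest frame of the observer. γ = Δt/τ = 6637/894.5 = 7.420.
β = √(1 − 1/γ²) = √(1 − 0.01816) = √0.9818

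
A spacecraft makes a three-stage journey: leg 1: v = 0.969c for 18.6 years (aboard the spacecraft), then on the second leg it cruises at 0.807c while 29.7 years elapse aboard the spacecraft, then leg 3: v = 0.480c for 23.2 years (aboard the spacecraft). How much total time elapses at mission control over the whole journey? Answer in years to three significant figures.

Leg 1: γ = 1/√(1 − 0.969²) = 1/√0.06104 = 4.048; Δt_1 = 4.048 × 18.6 = 75.29 years.
Leg 2: γ = 1/√(1 − 0.807²) = 1/√0.3488 = 1.693; Δt_2 = 1.693 × 29.7 = 50.29 years.
Leg 3: γ = 1/√(1 − 0.480²) = 1/√0.7696 = 1.140; Δt_3 = 1.140 × 23.2 = 26.45 years.
Total: 75.29 + 50.29 + 26.45 years.

Δt = 152 years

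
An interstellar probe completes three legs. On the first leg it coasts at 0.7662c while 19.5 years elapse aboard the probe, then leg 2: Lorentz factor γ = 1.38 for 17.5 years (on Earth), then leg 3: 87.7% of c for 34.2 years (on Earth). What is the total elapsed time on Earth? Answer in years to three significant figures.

Δt = 82.0 years

Leg 1: γ = 1/√(1 − 0.7662²) = 1/√0.4129 = 1.556; Δt_1 = 1.556 × 19.5 = 30.35 years.
Leg 2: 17.5 years is already measured on Earth.
Leg 3: 34.2 years is already measured on Earth.
Total: 30.35 + 17.50 + 34.20 years.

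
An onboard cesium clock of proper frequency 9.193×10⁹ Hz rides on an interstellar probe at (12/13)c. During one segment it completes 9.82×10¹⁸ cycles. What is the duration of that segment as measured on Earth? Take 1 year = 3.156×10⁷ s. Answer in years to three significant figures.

γ = 1/√(1 − (12/13)²) = 13/5 = 2.600
Proper time for N cycles: τ = N/f = 9.82×10¹⁸/(9.193×10⁹) = 1.068×10⁹ s = 33.85 years.
Lab-frame duration Δt = γτ = 2.600 × 33.85 = 88.00 years.

Δt = 88.0 years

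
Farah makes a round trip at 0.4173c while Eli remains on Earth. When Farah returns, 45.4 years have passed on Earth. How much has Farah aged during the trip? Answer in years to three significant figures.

τ = 41.3 years

γ = 1/√(1 − 0.4173²) = 1/√0.8259 = 1.100
Farah's clock measures proper time along the trip: τ = Δt/γ = 45.4/1.100 years.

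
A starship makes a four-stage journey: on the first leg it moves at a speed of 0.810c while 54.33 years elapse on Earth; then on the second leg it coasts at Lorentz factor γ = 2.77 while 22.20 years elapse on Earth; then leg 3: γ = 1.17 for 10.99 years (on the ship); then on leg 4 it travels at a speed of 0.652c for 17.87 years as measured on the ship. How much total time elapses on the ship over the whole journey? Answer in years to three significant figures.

Leg 1: γ = 1/√(1 − 0.810²) = 1/√0.3439 = 1.705; τ_1 = 54.33/1.705 = 31.86 years.
Leg 2: γ = 2.77; τ_2 = 22.20/2.770 = 8.014 years.
Leg 3: 10.99 years is already measured on the ship.
Leg 4: 17.87 years is already measured on the ship.
Total: 31.86 + 8.014 + 10.99 + 17.87 years.

τ = 68.7 years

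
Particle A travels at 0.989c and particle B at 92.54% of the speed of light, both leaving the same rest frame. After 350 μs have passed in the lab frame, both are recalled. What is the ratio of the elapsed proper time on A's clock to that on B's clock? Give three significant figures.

A: γ = 1/√(1 − 0.989²) = 1/√0.02188 = 6.761. B: β = 0.9254; γ = 1/√(1 − 0.9254²) = 1/√0.1436 = 2.639.
τ_A/τ_B = γ_B/γ_A = 2.639/6.761 = 0.3903, so τ_A/τ_B = 0.3903.

τ_A/τ_B = 0.390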